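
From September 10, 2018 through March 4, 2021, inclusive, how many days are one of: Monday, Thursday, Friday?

389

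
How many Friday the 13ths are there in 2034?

The 13th falls on a Friday when the month's 13th has weekday Fri.
Jan 13 is Fri ✓; Feb 13 is Mon; Mar 13 is Mon; Apr 13 is Thu; May 13 is Sat; Jun 13 is Tue; Jul 13 is Thu; Aug 13 is Sun; Sep 13 is Wed; Oct 13 is Fri ✓; Nov 13 is Mon; Dec 13 is Wed.
Friday the 13ths: Jan, Oct.

2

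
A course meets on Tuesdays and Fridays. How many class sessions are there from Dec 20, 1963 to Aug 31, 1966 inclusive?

Dec 20, 1963 is a Friday.
That's 986 days from start to end, counting both.
986 = 7 × 140 + 6, so there are 140 full weeks plus 6 extra days.
Each full week contributes 2 days from the set (Tue, Fri): 140 × 2 = 280.
The 6 extra days are Fri, Sat, Sun, Mon, Tue, Wed — 2 of them qualify.
Total: 280 + 2 = 282.

282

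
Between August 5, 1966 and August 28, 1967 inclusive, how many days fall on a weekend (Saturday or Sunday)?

August 5, 1966 is a Friday.
From August 5, 1966 to August 28, 1967 is 389 days inclusive.
389 = 7 × 55 + 4, so there are 55 full weeks plus 4 extra days.
Each full week contributes 2 weekend days (Sat, Sun): 55 × 2 = 110.
The 4 extra days are Friday, Saturday, Sunday, Monday — 2 of them qualify.
Total: 110 + 2 = 112.

112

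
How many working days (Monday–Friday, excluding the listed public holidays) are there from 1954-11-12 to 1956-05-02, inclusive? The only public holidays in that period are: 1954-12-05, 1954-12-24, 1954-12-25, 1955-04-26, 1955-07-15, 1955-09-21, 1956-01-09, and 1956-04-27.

378 working days

1954-11-12 is a Friday.
From 1954-11-12 to 1956-05-02 is 538 days inclusive.
538 = 7 × 76 + 6, so there are 76 full weeks plus 6 extra days.
Each full week contributes 5 weekdays (Mon–Fri): 76 × 5 = 380.
The 6 extra days are Fri, Sat, Sun, Mon, Tue, Wed — 4 of them qualify.
Total: 380 + 4 = 384.
Holidays: 1954-12-05 (Sun); 1954-12-24 (Fri); 1954-12-25 (Sat); 1955-04-26 (Tue); 1955-07-15 (Fri); 1955-09-21 (Wed); 1956-01-09 (Mon); 1956-04-27 (Fri).
6 of the 8 holidays fall on weekdays; the rest are weekends and were already excluded.
Business days: 384 − 6 = 378.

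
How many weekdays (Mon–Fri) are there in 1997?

1 January 1997 is a Wednesday.
That's 365 days from start to end, counting both.
365 = 7 × 52 + 1, so there are 52 full weeks plus 1 extra day.
Each full week contributes 5 weekdays (Mon–Fri): 52 × 5 = 260.
The 1 extra day is Wednesday — 1 of them qualifies.
Total: 260 + 1 = 261.

261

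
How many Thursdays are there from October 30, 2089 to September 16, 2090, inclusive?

46

October 30, 2089 is a Sunday.
That's 322 days from start to end, counting both.
322 = 7 × 46, so the span is exactly 46 full weeks.
Each full week contributes one Thursday: 46 so far.
Total: 46.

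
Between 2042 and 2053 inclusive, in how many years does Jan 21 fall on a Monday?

Day of week of January 21 in each year:
2042: Tue, 2043: Wed, 2044: Thu, 2045: Sat, 2046: Sun, 2047: Mon ✓, 2048: Tue, 2049: Thu, 2050: Fri, 2051: Sat, 2052: Sun, 2053: Tue
Mondays: 2047.

1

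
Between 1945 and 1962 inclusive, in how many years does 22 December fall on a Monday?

3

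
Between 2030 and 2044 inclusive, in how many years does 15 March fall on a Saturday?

3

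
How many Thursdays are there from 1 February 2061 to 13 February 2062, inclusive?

54

1 February 2061 is a Tuesday.
The range spans 378 days (inclusive of both endpoints).
378 = 7 × 54, so the span is exactly 54 full weeks.
Each full week contributes one Thursday: 54 so far.
Total: 54.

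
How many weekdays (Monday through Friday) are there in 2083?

261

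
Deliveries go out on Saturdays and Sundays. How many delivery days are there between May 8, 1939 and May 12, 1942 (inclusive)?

314

May 8, 1939 is a Monday.
That's 1101 days from start to end, counting both.
1101 = 7 × 157 + 2, so there are 157 full weeks plus 2 extra days.
Each full week contributes 2 days from the set (Sat, Sun): 157 × 2 = 314.
The 2 extra days are Mon, Tue — none qualify.
Total: 314 + 0 = 314.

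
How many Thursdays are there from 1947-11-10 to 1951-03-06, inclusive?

173

1947-11-10 is a Monday.
The range spans 1213 days (inclusive of both endpoints).
1213 = 7 × 173 + 2, so there are 173 full weeks plus 2 extra days.
Each full week contributes one Thursday: 173 so far.
The 2 extra days are Mon, Tue — none qualify.
Total: 173 + 0 = 173.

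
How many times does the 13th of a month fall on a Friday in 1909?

The 13th falls on a Friday when the month's 13th has weekday Fri.
Jan 13 is Wed; Feb 13 is Sat; Mar 13 is Sat; Apr 13 is Tue; May 13 is Thu; Jun 13 is Sun; Jul 13 is Tue; Aug 13 is Fri ✓; Sep 13 is Mon; Oct 13 is Wed; Nov 13 is Sat; Dec 13 is Mon.
Friday the 13ths: Aug.

1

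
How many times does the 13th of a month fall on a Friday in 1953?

3

The 13th falls on a Friday when the month's 13th has weekday Fri.
Jan 13 is Tue; Feb 13 is Fri ✓; Mar 13 is Fri ✓; Apr 13 is Mon; May 13 is Wed; Jun 13 is Sat; Jul 13 is Mon; Aug 13 is Thu; Sep 13 is Sun; Oct 13 is Tue; Nov 13 is Fri ✓; Dec 13 is Sun.
Friday the 13ths: Feb, Mar, Nov.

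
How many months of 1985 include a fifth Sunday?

4

A month has five Sundays exactly when Sunday falls within its first (length − 28) days.
Jan: 31 days, starts Tue → 5 of Tue, Wed, Thu
Feb: 28 days, starts Fri → 5 of (none)
Mar: 31 days, starts Fri → 5 of Fri, Sat, Sun ✓
Apr: 30 days, starts Mon → 5 of Mon, Tue
May: 31 days, starts Wed → 5 of Wed, Thu, Fri
Jun: 30 days, starts Sat → 5 of Sat, Sun ✓
Jul: 31 days, starts Mon → 5 of Mon, Tue, Wed
Aug: 31 days, starts Thu → 5 of Thu, Fri, Sat
Sep: 30 days, starts Sun → 5 of Sun, Mon ✓
Oct: 31 days, starts Tue → 5 of Tue, Wed, Thu
Nov: 30 days, starts Fri → 5 of Fri, Sat
Dec: 31 days, starts Sun → 5 of Sun, Mon, Tue ✓
Months with five Sundays: Mar, Jun, Sep, Dec.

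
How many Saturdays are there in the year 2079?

Jan 1, 2079 is a Sunday.
From Jan 1, 2079 to Dec 31, 2079 is 365 days inclusive.
365 = 7 × 52 + 1, so there are 52 full weeks plus 1 extra day.
Each full week contributes one Saturday: 52 so far.
The 1 extra day is Sun — none qualify.
Total: 52 + 0 = 52.

52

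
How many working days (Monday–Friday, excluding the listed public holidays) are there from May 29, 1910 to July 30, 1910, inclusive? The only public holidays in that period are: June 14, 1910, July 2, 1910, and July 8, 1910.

43

May 29, 1910 is a Sunday.
From May 29, 1910 to July 30, 1910 is 63 days inclusive.
63 = 7 × 9, so the span is exactly 9 full weeks.
Each full week contributes 5 weekdays (Mon–Fri): 9 × 5 = 45.
Holidays: June 14, 1910 (Tue); July 2, 1910 (Sat); July 8, 1910 (Fri).
2 of the 3 holidays fall on weekdays; the rest are weekends and were already excluded.
Business days: 45 − 2 = 43.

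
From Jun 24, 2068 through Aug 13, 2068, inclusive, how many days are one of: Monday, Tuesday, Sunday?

23

Jun 24, 2068 is a Sunday.
The range spans 51 days (inclusive of both endpoints).
51 = 7 × 7 + 2, so there are 7 full weeks plus 2 extra days.
Each full week contributes 3 days from the set (Mon, Tue, Sun): 7 × 3 = 21.
The 2 extra days are Sunday, Monday — 2 of them qualify.
Total: 21 + 2 = 23.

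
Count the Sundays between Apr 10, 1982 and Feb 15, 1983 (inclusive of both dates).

45 Sundays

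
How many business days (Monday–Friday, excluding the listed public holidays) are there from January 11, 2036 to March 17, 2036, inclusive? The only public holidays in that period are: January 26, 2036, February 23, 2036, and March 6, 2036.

January 11, 2036 is a Friday.
From January 11, 2036 to March 17, 2036 is 67 days inclusive.
67 = 7 × 9 + 4, so there are 9 full weeks plus 4 extra days.
Each full week contributes 5 weekdays (Mon–Fri): 9 × 5 = 45.
The 4 extra days are Friday, Saturday, Sunday, Monday — 2 of them qualify.
Total: 45 + 2 = 47.
Holidays: January 26, 2036 (Sat); February 23, 2036 (Sat); March 6, 2036 (Thu).
1 of the 3 holidays fall on weekdays; the rest are weekends and were already excluded.
Business days: 47 − 1 = 46.

46 business days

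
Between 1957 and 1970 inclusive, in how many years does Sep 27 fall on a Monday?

1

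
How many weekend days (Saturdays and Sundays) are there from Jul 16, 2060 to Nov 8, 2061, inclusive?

138

Jul 16, 2060 is a Friday.
From Jul 16, 2060 to Nov 8, 2061 is 481 days inclusive.
481 = 7 × 68 + 5, so there are 68 full weeks plus 5 extra days.
Each full week contributes 2 weekend days (Sat, Sun): 68 × 2 = 136.
The 5 extra days are Friday, Saturday, Sunday, Monday, Tuesday — 2 of them qualify.
Total: 136 + 2 = 138.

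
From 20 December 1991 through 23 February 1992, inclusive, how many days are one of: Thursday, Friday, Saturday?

20 December 1991 is a Friday.
That's 66 days from start to end, counting both.
66 = 7 × 9 + 3, so there are 9 full weeks plus 3 extra days.
Each full week contributes 3 days from the set (Thu, Fri, Sat): 9 × 3 = 27.
The 3 extra days are Fri, Sat, Sun — 2 of them qualify.
Total: 27 + 2 = 29.

29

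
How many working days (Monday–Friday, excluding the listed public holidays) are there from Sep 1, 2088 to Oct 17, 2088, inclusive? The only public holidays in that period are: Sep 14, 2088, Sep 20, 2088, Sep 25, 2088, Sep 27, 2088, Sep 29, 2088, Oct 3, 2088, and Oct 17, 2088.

Sep 1, 2088 is a Wednesday.
That's 47 days from start to end, counting both.
47 = 7 × 6 + 5, so there are 6 full weeks plus 5 extra days.
Each full week contributes 5 weekdays (Mon–Fri): 6 × 5 = 30.
The 5 extra days are Wed, Thu, Fri, Sat, Sun — 3 of them qualify.
Total: 30 + 3 = 33.
Holidays: Sep 14, 2088 (Tue); Sep 20, 2088 (Mon); Sep 25, 2088 (Sat); Sep 27, 2088 (Mon); Sep 29, 2088 (Wed); Oct 3, 2088 (Sun); Oct 17, 2088 (Sun).
4 of the 7 holidays fall on weekdays; the rest are weekends and were already excluded.
Business days: 33 − 4 = 29.

29 working days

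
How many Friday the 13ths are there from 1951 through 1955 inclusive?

Friday-the-13ths by year:
1951: Apr, Jul
1952: Jun
1953: Feb, Mar, Nov
1954: Aug
1955: May

8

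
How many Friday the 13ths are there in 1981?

3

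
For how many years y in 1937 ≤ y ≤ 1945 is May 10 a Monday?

2

Day of week of May 10 in each year:
1937: Mon ✓, 1938: Tue, 1939: Wed, 1940: Fri, 1941: Sat, 1942: Sun, 1943: Mon ✓, 1944: Wed, 1945: Thu
Mondays: 1937, 1943.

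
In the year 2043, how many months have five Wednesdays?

4

A month has five Wednesdays exactly when Wednesday falls within its first (length − 28) days.
Jan: 31 days, starts Thu → 5 of Thu, Fri, Sat
Feb: 28 days, starts Sun → 5 of (none)
Mar: 31 days, starts Sun → 5 of Sun, Mon, Tue
Apr: 30 days, starts Wed → 5 of Wed, Thu ✓
May: 31 days, starts Fri → 5 of Fri, Sat, Sun
Jun: 30 days, starts Mon → 5 of Mon, Tue
Jul: 31 days, starts Wed → 5 of Wed, Thu, Fri ✓
Aug: 31 days, starts Sat → 5 of Sat, Sun, Mon
Sep: 30 days, starts Tue → 5 of Tue, Wed ✓
Oct: 31 days, starts Thu → 5 of Thu, Fri, Sat
Nov: 30 days, starts Sun → 5 of Sun, Mon
Dec: 31 days, starts Tue → 5 of Tue, Wed, Thu ✓
Months with five Wednesdays: Apr, Jul, Sep, Dec.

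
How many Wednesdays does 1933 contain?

1933-01-01 is a Sunday.
The range spans 365 days (inclusive of both endpoints).
365 = 7 × 52 + 1, so there are 52 full weeks plus 1 extra day.
Each full week contributes one Wednesday: 52 so far.
The 1 extra day is Sunday — none qualify.
Total: 52 + 0 = 52.

52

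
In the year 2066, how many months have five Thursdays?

4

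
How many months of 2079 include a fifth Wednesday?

4

A month has five Wednesdays exactly when Wednesday falls within its first (length − 28) days.
Jan: 31 days, starts Sun → 5 of Sun, Mon, Tue
Feb: 28 days, starts Wed → 5 of (none)
Mar: 31 days, starts Wed → 5 of Wed, Thu, Fri ✓
Apr: 30 days, starts Sat → 5 of Sat, Sun
May: 31 days, starts Mon → 5 of Mon, Tue, Wed ✓
Jun: 30 days, starts Thu → 5 of Thu, Fri
Jul: 31 days, starts Sat → 5 of Sat, Sun, Mon
Aug: 31 days, starts Tue → 5 of Tue, Wed, Thu ✓
Sep: 30 days, starts Fri → 5 of Fri, Sat
Oct: 31 days, starts Sun → 5 of Sun, Mon, Tue
Nov: 30 days, starts Wed → 5 of Wed, Thu ✓
Dec: 31 days, starts Fri → 5 of Fri, Sat, Sun
Months with five Wednesdays: Mar, May, Aug, Nov.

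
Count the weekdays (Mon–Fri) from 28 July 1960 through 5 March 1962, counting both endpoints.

418

28 July 1960 is a Thursday.
That's 586 days from start to end, counting both.
586 = 7 × 83 + 5, so there are 83 full weeks plus 5 extra days.
Each full week contributes 5 weekdays (Mon–Fri): 83 × 5 = 415.
The 5 extra days are Thursday, Friday, Saturday, Sunday, Monday — 3 of them qualify.
Total: 415 + 3 = 418.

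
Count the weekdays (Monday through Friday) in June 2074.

1 June 2074 is a Friday.
That's 30 days from start to end, counting both.
30 = 7 × 4 + 2, so there are 4 full weeks plus 2 extra days.
Each full week contributes 5 weekdays (Mon–Fri): 4 × 5 = 20.
The 2 extra days are Fri, Sat — 1 of them qualifies.
Total: 20 + 1 = 21.

21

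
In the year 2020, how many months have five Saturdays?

4

A month has five Saturdays exactly when Saturday falls within its first (length − 28) days.
Jan: 31 days, starts Wed → 5 of Wed, Thu, Fri
Feb: 29 days, starts Sat → 5 of Sat ✓
Mar: 31 days, starts Sun → 5 of Sun, Mon, Tue
Apr: 30 days, starts Wed → 5 of Wed, Thu
May: 31 days, starts Fri → 5 of Fri, Sat, Sun ✓
Jun: 30 days, starts Mon → 5 of Mon, Tue
Jul: 31 days, starts Wed → 5 of Wed, Thu, Fri
Aug: 31 days, starts Sat → 5 of Sat, Sun, Mon ✓
Sep: 30 days, starts Tue → 5 of Tue, Wed
Oct: 31 days, starts Thu → 5 of Thu, Fri, Sat ✓
Nov: 30 days, starts Sun → 5 of Sun, Mon
Dec: 31 days, starts Tue → 5 of Tue, Wed, Thu
Months with five Saturdays: Feb, May, Aug, Oct.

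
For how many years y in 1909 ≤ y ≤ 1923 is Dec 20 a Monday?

3

Day of week of December 20 in each year:
1909: Mon ✓, 1910: Tue, 1911: Wed, 1912: Fri, 1913: Sat, 1914: Sun, 1915: Mon ✓, 1916: Wed, 1917: Thu, 1918: Fri, 1919: Sat, 1920: Mon ✓, 1921: Tue, 1922: Wed, 1923: Thu
Mondays: 1909, 1915, 1920.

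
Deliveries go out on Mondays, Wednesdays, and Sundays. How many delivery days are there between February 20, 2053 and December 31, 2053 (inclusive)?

February 20, 2053 is a Thursday.
The range spans 315 days (inclusive of both endpoints).
315 = 7 × 45, so the span is exactly 45 full weeks.
Each full week contributes 3 days from the set (Mon, Wed, Sun): 45 × 3 = 135.
Total: 135.

135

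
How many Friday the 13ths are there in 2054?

3

The 13th falls on a Friday when the month's 13th has weekday Fri.
Jan 13 is Tue; Feb 13 is Fri ✓; Mar 13 is Fri ✓; Apr 13 is Mon; May 13 is Wed; Jun 13 is Sat; Jul 13 is Mon; Aug 13 is Thu; Sep 13 is Sun; Oct 13 is Tue; Nov 13 is Fri ✓; Dec 13 is Sun.
Friday the 13ths: Feb, Mar, Nov.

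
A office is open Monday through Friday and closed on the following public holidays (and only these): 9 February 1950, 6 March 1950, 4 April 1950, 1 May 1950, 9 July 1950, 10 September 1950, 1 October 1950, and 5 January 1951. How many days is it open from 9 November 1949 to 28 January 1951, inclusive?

9 November 1949 is a Wednesday.
From 9 November 1949 to 28 January 1951 is 446 days inclusive.
446 = 7 × 63 + 5, so there are 63 full weeks plus 5 extra days.
Each full week contributes 5 weekdays (Mon–Fri): 63 × 5 = 315.
The 5 extra days are Wed, Thu, Fri, Sat, Sun — 3 of them qualify.
Total: 315 + 3 = 318.
Holidays: 9 February 1950 (Thu); 6 March 1950 (Mon); 4 April 1950 (Tue); 1 May 1950 (Mon); 9 July 1950 (Sun); 10 September 1950 (Sun); 1 October 1950 (Sun); 5 January 1951 (Fri).
5 of the 8 holidays fall on weekdays; the rest are weekends and were already excluded.
Business days: 318 − 5 = 313.

313 working days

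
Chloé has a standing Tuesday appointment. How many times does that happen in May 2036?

4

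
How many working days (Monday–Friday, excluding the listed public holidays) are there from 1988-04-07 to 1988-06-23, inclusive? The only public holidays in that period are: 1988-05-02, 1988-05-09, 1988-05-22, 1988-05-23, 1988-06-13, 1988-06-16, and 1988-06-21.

50 working days

1988-04-07 is a Thursday.
That's 78 days from start to end, counting both.
78 = 7 × 11 + 1, so there are 11 full weeks plus 1 extra day.
Each full week contributes 5 weekdays (Mon–Fri): 11 × 5 = 55.
The 1 extra day is Thursday — 1 of them qualifies.
Total: 55 + 1 = 56.
Holidays: 1988-05-02 (Mon); 1988-05-09 (Mon); 1988-05-22 (Sun); 1988-05-23 (Mon); 1988-06-13 (Mon); 1988-06-16 (Thu); 1988-06-21 (Tue).
6 of the 7 holidays fall on weekdays; the rest are weekends and were already excluded.
Business days: 56 − 6 = 50.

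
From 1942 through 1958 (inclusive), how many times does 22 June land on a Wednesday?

2

Day of week of June 22 in each year:
1942: Mon, 1943: Tue, 1944: Thu, 1945: Fri, 1946: Sat, 1947: Sun, 1948: Tue, 1949: Wed ✓, 1950: Thu, 1951: Fri, 1952: Sun, 1953: Mon, 1954: Tue, 1955: Wed ✓, 1956: Fri, 1957: Sat, 1958: Sun
Wednesdays: 1949, 1955.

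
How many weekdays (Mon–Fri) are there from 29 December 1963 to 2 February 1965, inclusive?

29 December 1963 is a Sunday.
From 29 December 1963 to 2 February 1965 is 402 days inclusive.
402 = 7 × 57 + 3, so there are 57 full weeks plus 3 extra days.
Each full week contributes 5 weekdays (Mon–Fri): 57 × 5 = 285.
The 3 extra days are Sun, Mon, Tue — 2 of them qualify.
Total: 285 + 2 = 287.

287 weekdays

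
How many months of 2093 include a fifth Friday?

A month has five Fridays exactly when Friday falls within its first (length − 28) days.
Jan: 31 days, starts Thu → 5 of Thu, Fri, Sat ✓
Feb: 28 days, starts Sun → 5 of (none)
Mar: 31 days, starts Sun → 5 of Sun, Mon, Tue
Apr: 30 days, starts Wed → 5 of Wed, Thu
May: 31 days, starts Fri → 5 of Fri, Sat, Sun ✓
Jun: 30 days, starts Mon → 5 of Mon, Tue
Jul: 31 days, starts Wed → 5 of Wed, Thu, Fri ✓
Aug: 31 days, starts Sat → 5 of Sat, Sun, Mon
Sep: 30 days, starts Tue → 5 of Tue, Wed
Oct: 31 days, starts Thu → 5 of Thu, Fri, Sat ✓
Nov: 30 days, starts Sun → 5 of Sun, Mon
Dec: 31 days, starts Tue → 5 of Tue, Wed, Thu
Months with five Fridays: Jan, May, Jul, Oct.

4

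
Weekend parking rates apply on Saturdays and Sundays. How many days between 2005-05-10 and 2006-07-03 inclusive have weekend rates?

120

2005-05-10 is a Tuesday.
That's 420 days from start to end, counting both.
420 = 7 × 60, so the span is exactly 60 full weeks.
Each full week contributes 2 weekend days (Sat, Sun): 60 × 2 = 120.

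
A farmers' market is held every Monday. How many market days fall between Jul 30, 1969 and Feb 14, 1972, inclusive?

Jul 30, 1969 is a Wednesday.
From Jul 30, 1969 to Feb 14, 1972 is 930 days inclusive.
930 = 7 × 132 + 6, so there are 132 full weeks plus 6 extra days.
Each full week contributes one Monday: 132 so far.
The 6 extra days are Wednesday, Thursday, Friday, Saturday, Sunday, Monday — 1 of them qualifies.
Total: 132 + 1 = 133.

133 Mondays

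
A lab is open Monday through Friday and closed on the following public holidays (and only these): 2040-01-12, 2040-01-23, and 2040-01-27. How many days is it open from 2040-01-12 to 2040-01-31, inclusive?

2040-01-12 is a Thursday.
That's 20 days from start to end, counting both.
20 = 7 × 2 + 6, so there are 2 full weeks plus 6 extra days.
Each full week contributes 5 weekdays (Mon–Fri): 2 × 5 = 10.
The 6 extra days are Thu, Fri, Sat, Sun, Mon, Tue — 4 of them qualify.
Total: 10 + 4 = 14.
Holidays: 2040-01-12 (Thu); 2040-01-23 (Mon); 2040-01-27 (Fri).
All 3 holidays fall on weekdays, so subtract 3.
Business days: 14 − 3 = 11.

11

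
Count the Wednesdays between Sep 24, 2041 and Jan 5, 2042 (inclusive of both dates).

Sep 24, 2041 is a Tuesday.
The range spans 104 days (inclusive of both endpoints).
104 = 7 × 14 + 6, so there are 14 full weeks plus 6 extra days.
Each full week contributes one Wednesday: 14 so far.
The 6 extra days are Tue, Wed, Thu, Fri, Sat, Sun — 1 of them qualifies.
Total: 14 + 1 = 15.

15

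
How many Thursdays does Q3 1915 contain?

14

1 July 1915 is a Thursday.
The range spans 92 days (inclusive of both endpoints).
92 = 7 × 13 + 1, so there are 13 full weeks plus 1 extra day.
Each full week contributes one Thursday: 13 so far.
The 1 extra day is Thursday — 1 of them qualifies.
Total: 13 + 1 = 14.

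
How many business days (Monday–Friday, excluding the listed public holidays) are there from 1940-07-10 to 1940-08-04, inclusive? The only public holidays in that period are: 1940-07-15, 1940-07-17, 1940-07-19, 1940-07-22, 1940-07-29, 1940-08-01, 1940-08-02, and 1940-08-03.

1940-07-10 is a Wednesday.
That's 26 days from start to end, counting both.
26 = 7 × 3 + 5, so there are 3 full weeks plus 5 extra days.
Each full week contributes 5 weekdays (Mon–Fri): 3 × 5 = 15.
The 5 extra days are Wed, Thu, Fri, Sat, Sun — 3 of them qualify.
Total: 15 + 3 = 18.
Holidays: 1940-07-15 (Mon); 1940-07-17 (Wed); 1940-07-19 (Fri); 1940-07-22 (Mon); 1940-07-29 (Mon); 1940-08-01 (Thu); 1940-08-02 (Fri); 1940-08-03 (Sat).
7 of the 8 holidays fall on weekdays; the rest are weekends and were already excluded.
Business days: 18 − 7 = 11.

11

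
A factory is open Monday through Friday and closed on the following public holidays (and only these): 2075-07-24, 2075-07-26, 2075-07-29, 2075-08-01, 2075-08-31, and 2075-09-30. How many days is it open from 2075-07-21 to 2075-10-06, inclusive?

2075-07-21 is a Sunday.
That's 78 days from start to end, counting both.
78 = 7 × 11 + 1, so there are 11 full weeks plus 1 extra day.
Each full week contributes 5 weekdays (Mon–Fri): 11 × 5 = 55.
The 1 extra day is Sun — none qualify.
Total: 55 + 0 = 55.
Holidays: 2075-07-24 (Wed); 2075-07-26 (Fri); 2075-07-29 (Mon); 2075-08-01 (Thu); 2075-08-31 (Sat); 2075-09-30 (Mon).
5 of the 6 holidays fall on weekdays; the rest are weekends and were already excluded.
Business days: 55 − 5 = 50.

50 business days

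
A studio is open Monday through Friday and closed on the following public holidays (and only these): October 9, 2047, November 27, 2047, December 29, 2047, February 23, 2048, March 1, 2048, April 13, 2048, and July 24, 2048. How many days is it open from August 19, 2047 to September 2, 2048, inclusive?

August 19, 2047 is a Monday.
From August 19, 2047 to September 2, 2048 is 381 days inclusive.
381 = 7 × 54 + 3, so there are 54 full weeks plus 3 extra days.
Each full week contributes 5 weekdays (Mon–Fri): 54 × 5 = 270.
The 3 extra days are Monday, Tuesday, Wednesday — 3 of them qualify.
Total: 270 + 3 = 273.
Holidays: October 9, 2047 (Wed); November 27, 2047 (Wed); December 29, 2047 (Sun); February 23, 2048 (Sun); March 1, 2048 (Sun); April 13, 2048 (Mon); July 24, 2048 (Fri).
4 of the 7 holidays fall on weekdays; the rest are weekends and were already excluded.
Business days: 273 − 4 = 269.

269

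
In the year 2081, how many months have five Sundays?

A month has five Sundays exactly when Sunday falls within its first (length − 28) days.
Jan: 31 days, starts Wed → 5 of Wed, Thu, Fri
Feb: 28 days, starts Sat → 5 of (none)
Mar: 31 days, starts Sat → 5 of Sat, Sun, Mon ✓
Apr: 30 days, starts Tue → 5 of Tue, Wed
May: 31 days, starts Thu → 5 of Thu, Fri, Sat
Jun: 30 days, starts Sun → 5 of Sun, Mon ✓
Jul: 31 days, starts Tue → 5 of Tue, Wed, Thu
Aug: 31 days, starts Fri → 5 of Fri, Sat, Sun ✓
Sep: 30 days, starts Mon → 5 of Mon, Tue
Oct: 31 days, starts Wed → 5 of Wed, Thu, Fri
Nov: 30 days, starts Sat → 5 of Sat, Sun ✓
Dec: 31 days, starts Mon → 5 of Mon, Tue, Wed
Months with five Sundays: Mar, Jun, Aug, Nov.

4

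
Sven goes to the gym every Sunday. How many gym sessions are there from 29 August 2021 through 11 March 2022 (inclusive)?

28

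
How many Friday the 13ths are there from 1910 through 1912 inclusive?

5

Friday-the-13ths by year:
1910: May
1911: Jan, Oct
1912: Sep, Dec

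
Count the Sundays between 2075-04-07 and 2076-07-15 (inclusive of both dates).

67

2075-04-07 is a Sunday.
From 2075-04-07 to 2076-07-15 is 466 days inclusive.
466 = 7 × 66 + 4, so there are 66 full weeks plus 4 extra days.
Each full week contributes one Sunday: 66 so far.
The 4 extra days are Sun, Mon, Tue, Wed — 1 of them qualifies.
Total: 66 + 1 = 67.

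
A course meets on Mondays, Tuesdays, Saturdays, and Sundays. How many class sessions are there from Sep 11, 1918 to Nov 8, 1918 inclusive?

Sep 11, 1918 is a Wednesday.
The range spans 59 days (inclusive of both endpoints).
59 = 7 × 8 + 3, so there are 8 full weeks plus 3 extra days.
Each full week contributes 4 days from the set (Mon, Tue, Sat, Sun): 8 × 4 = 32.
The 3 extra days are Wed, Thu, Fri — none qualify.
Total: 32 + 0 = 32.

32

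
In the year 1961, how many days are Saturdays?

January 1, 1961 is a Sunday.
The range spans 365 days (inclusive of both endpoints).
365 = 7 × 52 + 1, so there are 52 full weeks plus 1 extra day.
Each full week contributes one Saturday: 52 so far.
The 1 extra day is Sunday — none qualify.
Total: 52 + 0 = 52.

52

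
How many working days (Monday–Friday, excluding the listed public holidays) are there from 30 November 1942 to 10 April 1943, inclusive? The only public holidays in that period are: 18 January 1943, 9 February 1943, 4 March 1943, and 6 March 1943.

30 November 1942 is a Monday.
That's 132 days from start to end, counting both.
132 = 7 × 18 + 6, so there are 18 full weeks plus 6 extra days.
Each full week contributes 5 weekdays (Mon–Fri): 18 × 5 = 90.
The 6 extra days are Monday, Tuesday, Wednesday, Thursday, Friday, Saturday — 5 of them qualify.
Total: 90 + 5 = 95.
Holidays: 18 January 1943 (Mon); 9 February 1943 (Tue); 4 March 1943 (Thu); 6 March 1943 (Sat).
3 of the 4 holidays fall on weekdays; the rest are weekends and were already excluded.
Business days: 95 − 3 = 92.

92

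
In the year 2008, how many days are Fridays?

52

January 1, 2008 is a Tuesday.
That's 366 days from start to end, counting both.
366 = 7 × 52 + 2, so there are 52 full weeks plus 2 extra days.
Each full week contributes one Friday: 52 so far.
The 2 extra days are Tue, Wed — none qualify.
Total: 52 + 0 = 52.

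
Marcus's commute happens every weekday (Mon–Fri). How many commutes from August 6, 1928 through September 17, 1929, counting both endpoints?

August 6, 1928 is a Monday.
That's 408 days from start to end, counting both.
408 = 7 × 58 + 2, so there are 58 full weeks plus 2 extra days.
Each full week contributes 5 weekdays (Mon–Fri): 58 × 5 = 290.
The 2 extra days are Mon, Tue — 2 of them qualify.
Total: 290 + 2 = 292.

292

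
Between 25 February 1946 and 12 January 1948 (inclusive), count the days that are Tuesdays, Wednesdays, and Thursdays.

25 February 1946 is a Monday.
That's 687 days from start to end, counting both.
687 = 7 × 98 + 1, so there are 98 full weeks plus 1 extra day.
Each full week contributes 3 days from the set (Tue, Wed, Thu): 98 × 3 = 294.
The 1 extra day is Mon — none qualify.
Total: 294 + 0 = 294.

294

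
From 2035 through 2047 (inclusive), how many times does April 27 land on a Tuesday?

1

Day of week of April 27 in each year:
2035: Fri, 2036: Sun, 2037: Mon, 2038: Tue ✓, 2039: Wed, 2040: Fri, 2041: Sat, 2042: Sun, 2043: Mon, 2044: Wed, 2045: Thu, 2046: Fri, 2047: Sat
Tuesdays: 2038.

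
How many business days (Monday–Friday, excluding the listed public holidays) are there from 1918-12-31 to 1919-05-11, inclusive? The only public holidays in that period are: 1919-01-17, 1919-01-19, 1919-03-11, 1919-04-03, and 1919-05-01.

1918-12-31 is a Tuesday.
That's 132 days from start to end, counting both.
132 = 7 × 18 + 6, so there are 18 full weeks plus 6 extra days.
Each full week contributes 5 weekdays (Mon–Fri): 18 × 5 = 90.
The 6 extra days are Tuesday, Wednesday, Thursday, Friday, Saturday, Sunday — 4 of them qualify.
Total: 90 + 4 = 94.
Holidays: 1919-01-17 (Fri); 1919-01-19 (Sun); 1919-03-11 (Tue); 1919-04-03 (Thu); 1919-05-01 (Thu).
4 of the 5 holidays fall on weekdays; the rest are weekends and were already excluded.
Business days: 94 − 4 = 90.

90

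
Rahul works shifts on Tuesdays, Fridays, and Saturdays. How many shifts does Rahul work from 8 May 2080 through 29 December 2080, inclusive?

101

8 May 2080 is a Wednesday.
The range spans 236 days (inclusive of both endpoints).
236 = 7 × 33 + 5, so there are 33 full weeks plus 5 extra days.
Each full week contributes 3 days from the set (Tue, Fri, Sat): 33 × 3 = 99.
The 5 extra days are Wed, Thu, Fri, Sat, Sun — 2 of them qualify.
Total: 99 + 2 = 101.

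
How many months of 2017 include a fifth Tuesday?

4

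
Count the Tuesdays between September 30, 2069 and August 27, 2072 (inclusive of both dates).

September 30, 2069 is a Monday.
The range spans 1063 days (inclusive of both endpoints).
1063 = 7 × 151 + 6, so there are 151 full weeks plus 6 extra days.
Each full week contributes one Tuesday: 151 so far.
The 6 extra days are Monday, Tuesday, Wednesday, Thursday, Friday, Saturday — 1 of them qualifies.
Total: 151 + 1 = 152.

152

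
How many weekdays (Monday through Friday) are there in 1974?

1 January 1974 is a Tuesday.
That's 365 days from start to end, counting both.
365 = 7 × 52 + 1, so there are 52 full weeks plus 1 extra day.
Each full week contributes 5 weekdays (Mon–Fri): 52 × 5 = 260.
The 1 extra day is Tuesday — 1 of them qualifies.
Total: 260 + 1 = 261.

261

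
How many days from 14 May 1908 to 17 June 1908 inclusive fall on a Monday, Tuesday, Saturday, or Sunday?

14 May 1908 is a Thursday.
From 14 May 1908 to 17 June 1908 is 35 days inclusive.
35 = 7 × 5, so the span is exactly 5 full weeks.
Each full week contributes 4 days from the set (Mon, Tue, Sat, Sun): 5 × 4 = 20.

20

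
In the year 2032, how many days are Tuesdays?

Jan 1, 2032 is a Thursday.
That's 366 days from start to end, counting both.
366 = 7 × 52 + 2, so there are 52 full weeks plus 2 extra days.
Each full week contributes one Tuesday: 52 so far.
The 2 extra days are Thursday, Friday — none qualify.
Total: 52 + 0 = 52.

52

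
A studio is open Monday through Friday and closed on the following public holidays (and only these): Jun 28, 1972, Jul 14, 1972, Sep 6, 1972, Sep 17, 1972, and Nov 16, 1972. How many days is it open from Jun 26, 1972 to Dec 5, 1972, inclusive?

113 business days

Jun 26, 1972 is a Monday.
From Jun 26, 1972 to Dec 5, 1972 is 163 days inclusive.
163 = 7 × 23 + 2, so there are 23 full weeks plus 2 extra days.
Each full week contributes 5 weekdays (Mon–Fri): 23 × 5 = 115.
The 2 extra days are Monday, Tuesday — 2 of them qualify.
Total: 115 + 2 = 117.
Holidays: Jun 28, 1972 (Wed); Jul 14, 1972 (Fri); Sep 6, 1972 (Wed); Sep 17, 1972 (Sun); Nov 16, 1972 (Thu).
4 of the 5 holidays fall on weekdays; the rest are weekends and were already excluded.
Business days: 117 − 4 = 113.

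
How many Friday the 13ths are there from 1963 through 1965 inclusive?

Friday-the-13ths by year:
1963: Sep, Dec
1964: Mar, Nov
1965: Aug

5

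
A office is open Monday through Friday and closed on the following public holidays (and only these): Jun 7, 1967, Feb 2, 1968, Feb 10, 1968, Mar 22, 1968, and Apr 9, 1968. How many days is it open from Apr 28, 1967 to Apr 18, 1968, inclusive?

Apr 28, 1967 is a Friday.
That's 357 days from start to end, counting both.
357 = 7 × 51, so the span is exactly 51 full weeks.
Each full week contributes 5 weekdays (Mon–Fri): 51 × 5 = 255.
Holidays: Jun 7, 1967 (Wed); Feb 2, 1968 (Fri); Feb 10, 1968 (Sat); Mar 22, 1968 (Fri); Apr 9, 1968 (Tue).
4 of the 5 holidays fall on weekdays; the rest are weekends and were already excluded.
Business days: 255 − 4 = 251.

251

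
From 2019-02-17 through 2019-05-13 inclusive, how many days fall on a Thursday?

12

2019-02-17 is a Sunday.
The range spans 86 days (inclusive of both endpoints).
86 = 7 × 12 + 2, so there are 12 full weeks plus 2 extra days.
Each full week contributes one Thursday: 12 so far.
The 2 extra days are Sun, Mon — none qualify.
Total: 12 + 0 = 12.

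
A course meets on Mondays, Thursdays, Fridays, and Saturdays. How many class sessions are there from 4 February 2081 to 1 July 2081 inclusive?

4 February 2081 is a Tuesday.
That's 148 days from start to end, counting both.
148 = 7 × 21 + 1, so there are 21 full weeks plus 1 extra day.
Each full week contributes 4 days from the set (Mon, Thu, Fri, Sat): 21 × 4 = 84.
The 1 extra day is Tuesday — none qualify.
Total: 84 + 0 = 84.

84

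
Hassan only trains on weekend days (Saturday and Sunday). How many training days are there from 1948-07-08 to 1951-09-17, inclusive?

334

1948-07-08 is a Thursday.
From 1948-07-08 to 1951-09-17 is 1167 days inclusive.
1167 = 7 × 166 + 5, so there are 166 full weeks plus 5 extra days.
Each full week contributes 2 weekend days (Sat, Sun): 166 × 2 = 332.
The 5 extra days are Thu, Fri, Sat, Sun, Mon — 2 of them qualify.
Total: 332 + 2 = 334.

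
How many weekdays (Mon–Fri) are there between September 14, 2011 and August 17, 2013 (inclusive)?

503

September 14, 2011 is a Wednesday.
From September 14, 2011 to August 17, 2013 is 704 days inclusive.
704 = 7 × 100 + 4, so there are 100 full weeks plus 4 extra days.
Each full week contributes 5 weekdays (Mon–Fri): 100 × 5 = 500.
The 4 extra days are Wednesday, Thursday, Friday, Saturday — 3 of them qualify.
Total: 500 + 3 = 503.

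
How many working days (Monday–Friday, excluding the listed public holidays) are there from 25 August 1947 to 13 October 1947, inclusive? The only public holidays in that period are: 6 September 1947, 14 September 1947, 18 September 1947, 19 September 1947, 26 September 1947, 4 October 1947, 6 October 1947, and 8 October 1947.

25 August 1947 is a Monday.
That's 50 days from start to end, counting both.
50 = 7 × 7 + 1, so there are 7 full weeks plus 1 extra day.
Each full week contributes 5 weekdays (Mon–Fri): 7 × 5 = 35.
The 1 extra day is Mon — 1 of them qualifies.
Total: 35 + 1 = 36.
Holidays: 6 September 1947 (Sat); 14 September 1947 (Sun); 18 September 1947 (Thu); 19 September 1947 (Fri); 26 September 1947 (Fri); 4 October 1947 (Sat); 6 October 1947 (Mon); 8 October 1947 (Wed).
5 of the 8 holidays fall on weekdays; the rest are weekends and were already excluded.
Business days: 36 − 5 = 31.

31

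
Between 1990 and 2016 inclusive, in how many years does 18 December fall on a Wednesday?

4

Day of week of December 18 in each year:
1990: Tue, 1991: Wed ✓, 1992: Fri, 1993: Sat, 1994: Sun, 1995: Mon, 1996: Wed ✓, 1997: Thu, 1998: Fri, 1999: Sat, 2000: Mon, 2001: Tue, 2002: Wed ✓, 2003: Thu, 2004: Sat, 2005: Sun, 2006: Mon, 2007: Tue, 2008: Thu, 2009: Fri, 2010: Sat, 2011: Sun, 2012: Tue, 2013: Wed ✓, 2014: Thu, 2015: Fri, 2016: Sun
Wednesdays: 1991, 1996, 2002, 2013.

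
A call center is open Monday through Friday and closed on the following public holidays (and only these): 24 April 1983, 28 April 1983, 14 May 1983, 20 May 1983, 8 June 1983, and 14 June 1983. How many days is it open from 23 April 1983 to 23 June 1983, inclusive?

40

23 April 1983 is a Saturday.
That's 62 days from start to end, counting both.
62 = 7 × 8 + 6, so there are 8 full weeks plus 6 extra days.
Each full week contributes 5 weekdays (Mon–Fri): 8 × 5 = 40.
The 6 extra days are Saturday, Sunday, Monday, Tuesday, Wednesday, Thursday — 4 of them qualify.
Total: 40 + 4 = 44.
Holidays: 24 April 1983 (Sun); 28 April 1983 (Thu); 14 May 1983 (Sat); 20 May 1983 (Fri); 8 June 1983 (Wed); 14 June 1983 (Tue).
4 of the 6 holidays fall on weekdays; the rest are weekends and were already excluded.
Business days: 44 − 4 = 40.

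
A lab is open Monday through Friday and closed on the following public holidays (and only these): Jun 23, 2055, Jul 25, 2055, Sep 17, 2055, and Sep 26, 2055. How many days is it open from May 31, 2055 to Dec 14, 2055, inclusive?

May 31, 2055 is a Monday.
From May 31, 2055 to Dec 14, 2055 is 198 days inclusive.
198 = 7 × 28 + 2, so there are 28 full weeks plus 2 extra days.
Each full week contributes 5 weekdays (Mon–Fri): 28 × 5 = 140.
The 2 extra days are Monday, Tuesday — 2 of them qualify.
Total: 140 + 2 = 142.
Holidays: Jun 23, 2055 (Wed); Jul 25, 2055 (Sun); Sep 17, 2055 (Fri); Sep 26, 2055 (Sun).
2 of the 4 holidays fall on weekdays; the rest are weekends and were already excluded.
Business days: 142 − 2 = 140.

140 business days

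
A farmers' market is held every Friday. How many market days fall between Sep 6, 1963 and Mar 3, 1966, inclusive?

130 Fridays

Sep 6, 1963 is a Friday.
From Sep 6, 1963 to Mar 3, 1966 is 910 days inclusive.
910 = 7 × 130, so the span is exactly 130 full weeks.
Each full week contributes one Friday: 130 so far.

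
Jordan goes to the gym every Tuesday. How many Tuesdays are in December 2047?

December 1, 2047 is a Sunday.
The range spans 31 days (inclusive of both endpoints).
31 = 7 × 4 + 3, so there are 4 full weeks plus 3 extra days.
Each full week contributes one Tuesday: 4 so far.
The 3 extra days are Sun, Mon, Tue — 1 of them qualifies.
Total: 4 + 1 = 5.

5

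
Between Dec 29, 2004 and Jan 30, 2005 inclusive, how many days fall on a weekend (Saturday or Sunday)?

Dec 29, 2004 is a Wednesday.
That's 33 days from start to end, counting both.
33 = 7 × 4 + 5, so there are 4 full weeks plus 5 extra days.
Each full week contributes 2 weekend days (Sat, Sun): 4 × 2 = 8.
The 5 extra days are Wednesday, Thursday, Friday, Saturday, Sunday — 2 of them qualify.
Total: 8 + 2 = 10.

10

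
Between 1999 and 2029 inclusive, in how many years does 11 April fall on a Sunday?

5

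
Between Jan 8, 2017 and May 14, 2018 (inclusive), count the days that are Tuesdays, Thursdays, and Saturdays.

210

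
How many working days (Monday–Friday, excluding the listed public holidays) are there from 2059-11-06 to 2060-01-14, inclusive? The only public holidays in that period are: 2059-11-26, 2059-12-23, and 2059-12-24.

47 working days

2059-11-06 is a Thursday.
From 2059-11-06 to 2060-01-14 is 70 days inclusive.
70 = 7 × 10, so the span is exactly 10 full weeks.
Each full week contributes 5 weekdays (Mon–Fri): 10 × 5 = 50.
Total: 50.
Holidays: 2059-11-26 (Wed); 2059-12-23 (Tue); 2059-12-24 (Wed).
All 3 holidays fall on weekdays, so subtract 3.
Business days: 50 − 3 = 47.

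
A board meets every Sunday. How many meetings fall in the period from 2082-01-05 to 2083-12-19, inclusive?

2082-01-05 is a Monday.
The range spans 714 days (inclusive of both endpoints).
714 = 7 × 102, so the span is exactly 102 full weeks.
Each full week contributes one Sunday: 102 so far.

102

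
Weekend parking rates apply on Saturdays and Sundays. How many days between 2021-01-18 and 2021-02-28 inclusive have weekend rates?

12

2021-01-18 is a Monday.
The range spans 42 days (inclusive of both endpoints).
42 = 7 × 6, so the span is exactly 6 full weeks.
Each full week contributes 2 weekend days (Sat, Sun): 6 × 2 = 12.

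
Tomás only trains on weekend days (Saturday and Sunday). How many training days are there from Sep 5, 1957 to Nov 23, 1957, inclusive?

Sep 5, 1957 is a Thursday.
The range spans 80 days (inclusive of both endpoints).
80 = 7 × 11 + 3, so there are 11 full weeks plus 3 extra days.
Each full week contributes 2 weekend days (Sat, Sun): 11 × 2 = 22.
The 3 extra days are Thu, Fri, Sat — 1 of them qualifies.
Total: 22 + 1 = 23.

23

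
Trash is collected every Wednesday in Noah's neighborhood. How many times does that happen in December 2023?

December 1, 2023 is a Friday.
From December 1, 2023 to December 31, 2023 is 31 days inclusive.
31 = 7 × 4 + 3, so there are 4 full weeks plus 3 extra days.
Each full week contributes one Wednesday: 4 so far.
The 3 extra days are Fri, Sat, Sun — none qualify.
Total: 4 + 0 = 4.

4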